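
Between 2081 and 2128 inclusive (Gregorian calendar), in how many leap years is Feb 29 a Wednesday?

2

Leap years in 2081–2128: 11 of them.
Feb 29 weekday advances by 5 (mod 7) from one leap year to the next four years later (or differs when a century non-leap intervenes).
Leap-day weekdays: 2084:Tue 2088:Sun 2092:Fri 2096:Wed✓ 2104:Fri 2108:Wed✓ 2112:Mon 2116:Sat 2120:Thu 2124:Tue 2128:Sun
Wednesday: 2096, 2108 → 2.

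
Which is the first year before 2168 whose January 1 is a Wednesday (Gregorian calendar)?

Jan 1 advances by 2 weekdays after a leap year and by 1 after a common year.
2168: Jan 1 is Friday (leap).
2167: Thursday
2166: Wednesday
2166 begins on a Wednesday

2166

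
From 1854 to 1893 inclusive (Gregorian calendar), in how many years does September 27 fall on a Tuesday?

Track September 27's weekday year by year (advancing +1, or +2 across a Feb 29):
  1854: Wed  1855: Thu (+1)  1856: Sat (+2)  1857: Sun (+1)  1858: Mon (+1)
  1859: Tue (+1) ✓  1860: Thu (+2)  1861: Fri (+1)  1862: Sat (+1)  1863: Sun (+1)
  1864: Tue (+2) ✓  1865: Wed (+1)  1866: Thu (+1)  1867: Fri (+1)  … (12 more years) …
  1880: Mon (+2)  1881: Tue (+1) ✓  1882: Wed (+1)  1883: Thu (+1)  1884: Sat (+2)
  1885: Sun (+1)  1886: Mon (+1)  1887: Tue (+1) ✓  1888: Thu (+2)  1889: Fri (+1)
  1890: Sat (+1)  1891: Sun (+1)  1892: Tue (+2) ✓  1893: Wed (+1)
Tuesday years: 1859, 1864, 1870, 1881, 1887, 1892 — 6 in total.

6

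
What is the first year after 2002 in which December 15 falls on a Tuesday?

From one year to the next, a fixed date's weekday advances by 1, or by 2 when a Feb 29 lies between the two dates.
2002: December 15 is Sunday.
2003: Monday (+1)
2004: Wednesday (+2)
2005: Thursday (+1)
2006: Friday (+1)
2007: Saturday (+1)
2008: Monday (+2)
2009: Tuesday (+1)
December 15 falls on a Tuesday in 2009.

2009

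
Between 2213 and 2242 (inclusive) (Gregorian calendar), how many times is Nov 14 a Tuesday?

Track Nov 14's weekday year by year (advancing +1, or +2 across a Feb 29):
  2213: Sun  2214: Mon (+1)  2215: Tue (+1) ✓  2216: Thu (+2)  2217: Fri (+1)
  2218: Sat (+1)  2219: Sun (+1)  2220: Tue (+2) ✓  2221: Wed (+1)  2222: Thu (+1)
  2223: Fri (+1)  2224: Sun (+2)  2225: Mon (+1)  2226: Tue (+1) ✓  2227: Wed (+1)
  2228: Fri (+2)  2229: Sat (+1)  2230: Sun (+1)  2231: Mon (+1)  2232: Wed (+2)
  2233: Thu (+1)  2234: Fri (+1)  2235: Sat (+1)  2236: Mon (+2)  2237: Tue (+1) ✓
  2238: Wed (+1)  2239: Thu (+1)  2240: Sat (+2)  2241: Sun (+1)  2242: Mon (+1)
Tuesday years: 2215, 2220, 2226, 2237 — 4 in total.

4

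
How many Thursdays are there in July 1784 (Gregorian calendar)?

5

July 1784 has 31 days and begins on Thursday.
The first Thursday is July 1.
Thursdays fall on 1, 8, 15, 22, 29 — that's 5.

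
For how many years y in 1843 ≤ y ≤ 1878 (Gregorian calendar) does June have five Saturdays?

June has 30 days; it has five Saturdays when Saturday falls among the first (month-length − 28) days — i.e. when June 1 is one of Saturday/Friday.
June 1 by year: 1843:Thu 1844:Sat✓ 1845:Sun 1846:Mon 1847:Tue 1848:Thu 1849:Fri✓ 1850:Sat✓ 1851:Sun 1852:Tue 1853:Wed 1854:Thu 1855:Fri✓ 1856:Sun 1857:Mon …(6 more)… 1864:Wed 1865:Thu 1866:Fri✓ 1867:Sat✓ 1868:Mon 1869:Tue 1870:Wed 1871:Thu 1872:Sat✓ 1873:Sun 1874:Mon 1875:Tue 1876:Thu 1877:Fri✓ 1878:Sat✓
Years with five Saturdays: 1844, 1849, 1850, 1855, 1860, 1861, 1866, 1867, 1872, 1877, 1878 → 11.

11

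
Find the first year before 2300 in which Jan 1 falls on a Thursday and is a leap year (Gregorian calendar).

2280

Jan 1 advances by 2 weekdays after a leap year and by 1 after a common year.
2300: Jan 1 is Monday.
2299: Sunday
2298: Saturday
2297: Friday
2296: Wednesday (leap)
2295: Tuesday
2294: Monday
2293: Sunday
2292: Friday (leap)
2291: Thursday
2290: Wednesday
2289: Tuesday
2288: Sunday (leap)
2287: Saturday
2286: Friday
2285: Thursday
2284: Tuesday (leap)
2283: Monday
2282: Sunday
2281: Saturday
2280: Thursday (leap)
2280 begins on a Thursday and is a leap year.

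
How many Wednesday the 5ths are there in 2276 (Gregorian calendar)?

3

Check the 5th of each month of 2276: Jan 5: Wed, Feb 5: Sat, Mar 5: Sun, Apr 5: Wed, May 5: Fri, Jun 5: Mon, Jul 5: Wed, Aug 5: Sat, Sep 5: Tue, Oct 5: Thu, Nov 5: Sun, Dec 5: Tue.
Wednesday occurs in January, April, July — 3 months.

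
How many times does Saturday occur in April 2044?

April 2044 has 30 days and begins on Friday.
The first Saturday is April 2.
Saturdays fall on 2, 9, 16, 23, 30 — that's 5.

5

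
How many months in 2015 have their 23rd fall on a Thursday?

2

Check the 23rd of each month of 2015: Jan 23: Fri, Feb 23: Mon, Mar 23: Mon, Apr 23: Thu, May 23: Sat, Jun 23: Tue, Jul 23: Thu, Aug 23: Sun, Sep 23: Wed, Oct 23: Fri, Nov 23: Mon, Dec 23: Wed.
Thursday occurs in April, July — 2 months.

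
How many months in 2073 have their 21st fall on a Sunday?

1

Check the 21st of each month of 2073: Jan 21: Sat, Feb 21: Tue, Mar 21: Tue, Apr 21: Fri, May 21: Sun, Jun 21: Wed, Jul 21: Fri, Aug 21: Mon, Sep 21: Thu, Oct 21: Sat, Nov 21: Tue, Dec 21: Thu.
Sunday occurs in May — 1 month.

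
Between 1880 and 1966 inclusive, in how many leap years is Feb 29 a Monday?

Leap years in 1880–1966: 21 of them.
Feb 29 weekday advances by 5 (mod 7) from one leap year to the next four years later (or differs when a century non-leap intervenes).
Leap-day weekdays: 1880:Sun 1884:Fri 1888:Wed 1892:Mon✓ 1896:Sat 1904:Mon✓ 1908:Sat 1912:Thu 1916:Tue 1920:Sun 1924:Fri 1928:Wed 1932:Mon✓ 1936:Sat 1940:Thu 1944:Tue 1948:Sun 1952:Fri 1956:Wed 1960:Mon✓ 1964:Sat
Monday: 1892, 1904, 1932, 1960 → 4.

4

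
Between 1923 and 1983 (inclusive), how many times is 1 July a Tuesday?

Track 1 July's weekday year by year (advancing +1, or +2 across a Feb 29):
  1923: Sun  1924: Tue (+2) ✓  1925: Wed (+1)  1926: Thu (+1)  1927: Fri (+1)
  1928: Sun (+2)  1929: Mon (+1)  1930: Tue (+1) ✓  1931: Wed (+1)  1932: Fri (+2)
  1933: Sat (+1)  1934: Sun (+1)  1935: Mon (+1)  1936: Wed (+2)  … (33 more years) …
  1970: Wed (+1)  1971: Thu (+1)  1972: Sat (+2)  1973: Sun (+1)  1974: Mon (+1)
  1975: Tue (+1) ✓  1976: Thu (+2)  1977: Fri (+1)  1978: Sat (+1)  1979: Sun (+1)
  1980: Tue (+2) ✓  1981: Wed (+1)  1982: Thu (+1)  1983: Fri (+1)
Tuesday years: 1924, 1930, 1941, 1947, 1952, 1958, 1969, 1975, 1980 — 9 in total.

9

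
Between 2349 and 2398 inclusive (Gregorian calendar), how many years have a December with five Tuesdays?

22

December has 31 days; it has five Tuesdays when Tuesday falls among the first (month-length − 28) days — i.e. when December 1 is one of Tuesday/Monday/Sunday.
December 1 by year: 2349:Thu 2350:Fri 2351:Sat 2352:Mon✓ 2353:Tue✓ 2354:Wed 2355:Thu 2356:Sat 2357:Sun✓ 2358:Mon✓ 2359:Tue✓ 2360:Thu 2361:Fri 2362:Sat 2363:Sun✓ …(20 more)… 2384:Sat 2385:Sun✓ 2386:Mon✓ 2387:Tue✓ 2388:Thu 2389:Fri 2390:Sat 2391:Sun✓ 2392:Tue✓ 2393:Wed 2394:Thu 2395:Fri 2396:Sun✓ 2397:Mon✓ 2398:Tue✓
Years with five Tuesdays: 2352, 2353, 2357, 2358, 2359, 2363, 2364, 2368, 2369, 2370, 2374, 2375, 2380, 2381, 2385, 2386, 2387, 2391, 2392, 2396, 2397, 2398 → 22.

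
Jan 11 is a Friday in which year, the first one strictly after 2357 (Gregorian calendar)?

2363

From one year to the next, a fixed date's weekday advances by 1, or by 2 when a Feb 29 lies between the two dates.
2357: January 11 is Friday.
2358: Saturday (+1)
2359: Sunday (+1)
2360: Monday (+1)
2361: Wednesday (+2)
2362: Thursday (+1)
2363: Friday (+1)
Jan 11 falls on a Friday in 2363.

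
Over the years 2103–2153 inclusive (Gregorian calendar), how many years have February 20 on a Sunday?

Track February 20's weekday year by year (advancing +1, or +2 across a Feb 29):
  2103: Tue  2104: Wed (+1)  2105: Fri (+2)  2106: Sat (+1)  2107: Sun (+1) ✓
  2108: Mon (+1)  2109: Wed (+2)  2110: Thu (+1)  2111: Fri (+1)  2112: Sat (+1)
  2113: Mon (+2)  2114: Tue (+1)  2115: Wed (+1)  2116: Thu (+1)  … (23 more years) …
  2140: Sat (+1)  2141: Mon (+2)  2142: Tue (+1)  2143: Wed (+1)  2144: Thu (+1)
  2145: Sat (+2)  2146: Sun (+1) ✓  2147: Mon (+1)  2148: Tue (+1)  2149: Thu (+2)
  2150: Fri (+1)  2151: Sat (+1)  2152: Sun (+1) ✓  2153: Tue (+2)
Sunday years: 2107, 2118, 2124, 2129, 2135, 2146, 2152 — 7 in total.

7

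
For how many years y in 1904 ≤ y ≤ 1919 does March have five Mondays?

6

March has 31 days; it has five Mondays when Monday falls among the first (month-length − 28) days — i.e. when March 1 is one of Monday/Sunday/Saturday.
March 1 by year: 1904:Tue 1905:Wed 1906:Thu 1907:Fri 1908:Sun✓ 1909:Mon✓ 1910:Tue 1911:Wed 1912:Fri 1913:Sat✓ 1914:Sun✓ 1915:Mon✓ 1916:Wed 1917:Thu 1918:Fri 1919:Sat✓
Years with five Mondays: 1908, 1909, 1913, 1914, 1915, 1919 → 6.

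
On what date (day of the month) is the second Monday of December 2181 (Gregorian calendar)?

December 1, 2181 is a Saturday, so the first Monday is the 3rd.
The second Monday is 3 + 7 = 10.

10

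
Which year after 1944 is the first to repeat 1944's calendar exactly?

1972

Two years share a calendar iff Jan 1 falls on the same weekday and both are leap or both are common. 1944: Jan 1 is Saturday, leap year.
1945: Jan 1 Monday, common
1946: Jan 1 Tuesday, common
1947: Jan 1 Wednesday, common
1948: Jan 1 Thursday, leap
1949: Jan 1 Saturday, common
1950: Jan 1 Sunday, common
1951: Jan 1 Monday, common
1952: Jan 1 Tuesday, leap
1953: Jan 1 Thursday, common
1954: Jan 1 Friday, common
1955: Jan 1 Saturday, common
1956: Jan 1 Sunday, leap
1957: Jan 1 Tuesday, common
1958: Jan 1 Wednesday, common
1959: Jan 1 Thursday, common
1960: Jan 1 Friday, leap
1961: Jan 1 Sunday, common
1962: Jan 1 Monday, common
1963: Jan 1 Tuesday, common
1964: Jan 1 Wednesday, leap
1965: Jan 1 Friday, common
1966: Jan 1 Saturday, common
1967: Jan 1 Sunday, common
1968: Jan 1 Monday, leap
1969: Jan 1 Wednesday, common
1970: Jan 1 Thursday, common
1971: Jan 1 Friday, common
1972: Jan 1 Saturday, leap
1972 matches on both conditions.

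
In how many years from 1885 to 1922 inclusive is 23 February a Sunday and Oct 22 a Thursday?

2

Check each year's weekday for 23 February and Oct 22:
  1885: Mon/Thu  1886: Tue/Fri  1887: Wed/Sat  1888: Thu/Mon  1889: Sat/Tue  1890: Sun/Wed  1891: Mon/Thu  1892: Tue/Sat  1893: Thu/Sun  1894: Fri/Mon  1895: Sat/Tue  1896: Sun/Thu ✓  1897: Tue/Fri  1898: Wed/Sat  …(10 more)…  1909: Tue/Fri  1910: Wed/Sat  1911: Thu/Sun  1912: Fri/Tue  1913: Sun/Wed  1914: Mon/Thu  1915: Tue/Fri  1916: Wed/Sun  1917: Fri/Mon  1918: Sat/Tue  1919: Sun/Wed  1920: Mon/Fri  1921: Wed/Sat  1922: Thu/Sun
Both conditions hold in: 1896, 1908 — 2.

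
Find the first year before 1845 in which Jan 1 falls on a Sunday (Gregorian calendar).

Jan 1 advances by 2 weekdays after a leap year and by 1 after a common year.
1845: Jan 1 is Wednesday.
1844: Monday (leap)
1843: Sunday
1843 begins on a Sunday

1843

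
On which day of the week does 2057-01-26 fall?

Friday

January 1, 2057 is a Monday.
January 26 is day 26 of the year, i.e. 25 days after Jan 1.
25 mod 7 = 4, so advance 4 weekdays from Monday: Friday.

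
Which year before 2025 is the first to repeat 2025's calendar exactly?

2014

Two years share a calendar iff Jan 1 falls on the same weekday and both are leap or both are common. 2025: Jan 1 is Wednesday, common year.
2024: Jan 1 Monday, leap
2023: Jan 1 Sunday, common
2022: Jan 1 Saturday, common
2021: Jan 1 Friday, common
2020: Jan 1 Wednesday, leap
2019: Jan 1 Tuesday, common
2018: Jan 1 Monday, common
2017: Jan 1 Sunday, common
2016: Jan 1 Friday, leap
2015: Jan 1 Thursday, common
2014: Jan 1 Wednesday, common
2014 matches on both conditions.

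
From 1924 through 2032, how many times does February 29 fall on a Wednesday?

4

Leap years in 1924–2032: 28 of them.
Feb 29 weekday advances by 5 (mod 7) from one leap year to the next four years later (or differs when a century non-leap intervenes).
Leap-day weekdays: 1924:Fri 1928:Wed✓ 1932:Mon 1936:Sat 1940:Thu 1944:Tue 1948:Sun 1952:Fri 1956:Wed✓ 1960:Mon 1964:Sat 1968:Thu 1972:Tue 1976:Sun 1980:Fri 1984:Wed✓ 1988:Mon 1992:Sat 1996:Thu 2000:Tue 2004:Sun 2008:Fri 2012:Wed✓ 2016:Mon 2020:Sat 2024:Thu 2028:Tue 2032:Sun
Wednesday: 1928, 1956, 1984, 2012 → 4.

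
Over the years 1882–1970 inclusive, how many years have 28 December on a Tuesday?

11

Track 28 December's weekday year by year (advancing +1, or +2 across a Feb 29):
  1882: Thu  1883: Fri (+1)  1884: Sun (+2)  1885: Mon (+1)  1886: Tue (+1) ✓
  1887: Wed (+1)  1888: Fri (+2)  1889: Sat (+1)  1890: Sun (+1)  1891: Mon (+1)
  1892: Wed (+2)  1893: Thu (+1)  1894: Fri (+1)  1895: Sat (+1)  … (61 more years) …
  1957: Sat (+1)  1958: Sun (+1)  1959: Mon (+1)  1960: Wed (+2)  1961: Thu (+1)
  1962: Fri (+1)  1963: Sat (+1)  1964: Mon (+2)  1965: Tue (+1) ✓  1966: Wed (+1)
  1967: Thu (+1)  1968: Sat (+2)  1969: Sun (+1)  1970: Mon (+1)
Tuesday years: 1886, 1897, 1909, 1915, 1920, 1926, 1937, 1943, 1948, 1954, 1965 — 11 in total.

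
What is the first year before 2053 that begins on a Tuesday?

Jan 1 advances by 2 weekdays after a leap year and by 1 after a common year.
2053: Jan 1 is Wednesday.
2052: Monday (leap)
2051: Sunday
2050: Saturday
2049: Friday
2048: Wednesday (leap)
2047: Tuesday
2047 begins on a Tuesday

2047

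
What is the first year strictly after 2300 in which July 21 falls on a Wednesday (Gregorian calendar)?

From one year to the next, a fixed date's weekday advances by 1, or by 2 when a Feb 29 lies between the two dates.
2300: July 21 is Saturday.
2301: Sunday (+1)
2302: Monday (+1)
2303: Tuesday (+1)
2304: Thursday (+2)
2305: Friday (+1)
2306: Saturday (+1)
2307: Sunday (+1)
2308: Tuesday (+2)
2309: Wednesday (+1)
July 21 falls on a Wednesday in 2309.

2309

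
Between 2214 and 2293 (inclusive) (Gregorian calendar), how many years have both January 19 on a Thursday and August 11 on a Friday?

Check each year's weekday for January 19 and August 11:
  2214: Wed/Thu  2215: Thu/Fri ✓  2216: Fri/Sun  2217: Sun/Mon  2218: Mon/Tue  2219: Tue/Wed  2220: Wed/Fri  2221: Fri/Sat  2222: Sat/Sun  2223: Sun/Mon  2224: Mon/Wed  2225: Wed/Thu  2226: Thu/Fri ✓  2227: Fri/Sat  …(52 more)…  2280: Mon/Wed  2281: Wed/Thu  2282: Thu/Fri ✓  2283: Fri/Sat  2284: Sat/Mon  2285: Mon/Tue  2286: Tue/Wed  2287: Wed/Thu  2288: Thu/Sat  2289: Sat/Sun  2290: Sun/Mon  2291: Mon/Tue  2292: Tue/Thu  2293: Thu/Fri ✓
Both conditions hold in: 2215, 2226, 2237, 2243, 2254, 2265, 2271, 2282, 2293 — 9.

9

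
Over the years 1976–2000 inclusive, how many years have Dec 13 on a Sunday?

4

Track Dec 13's weekday year by year (advancing +1, or +2 across a Feb 29):
  1976: Mon  1977: Tue (+1)  1978: Wed (+1)  1979: Thu (+1)  1980: Sat (+2)
  1981: Sun (+1) ✓  1982: Mon (+1)  1983: Tue (+1)  1984: Thu (+2)  1985: Fri (+1)
  1986: Sat (+1)  1987: Sun (+1) ✓  1988: Tue (+2)  1989: Wed (+1)  1990: Thu (+1)
  1991: Fri (+1)  1992: Sun (+2) ✓  1993: Mon (+1)  1994: Tue (+1)  1995: Wed (+1)
  1996: Fri (+2)  1997: Sat (+1)  1998: Sun (+1) ✓  1999: Mon (+1)  2000: Wed (+2)
Sunday years: 1981, 1987, 1992, 1998 — 4 in total.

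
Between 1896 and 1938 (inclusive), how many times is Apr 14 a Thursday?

7

Track Apr 14's weekday year by year (advancing +1, or +2 across a Feb 29):
  1896: Tue  1897: Wed (+1)  1898: Thu (+1) ✓  1899: Fri (+1)  1900: Sat (+1)
  1901: Sun (+1)  1902: Mon (+1)  1903: Tue (+1)  1904: Thu (+2) ✓  1905: Fri (+1)
  1906: Sat (+1)  1907: Sun (+1)  1908: Tue (+2)  1909: Wed (+1)  … (15 more years) …
  1925: Tue (+1)  1926: Wed (+1)  1927: Thu (+1) ✓  1928: Sat (+2)  1929: Sun (+1)
  1930: Mon (+1)  1931: Tue (+1)  1932: Thu (+2) ✓  1933: Fri (+1)  1934: Sat (+1)
  1935: Sun (+1)  1936: Tue (+2)  1937: Wed (+1)  1938: Thu (+1) ✓
Thursday years: 1898, 1904, 1910, 1921, 1927, 1932, 1938 — 7 in total.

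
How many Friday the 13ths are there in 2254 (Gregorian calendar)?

Check the 13th of each month of 2254: Jan 13: Fri, Feb 13: Mon, Mar 13: Mon, Apr 13: Thu, May 13: Sat, Jun 13: Tue, Jul 13: Thu, Aug 13: Sun, Sep 13: Wed, Oct 13: Fri, Nov 13: Mon, Dec 13: Wed.
Friday occurs in January, October — 2 months.

2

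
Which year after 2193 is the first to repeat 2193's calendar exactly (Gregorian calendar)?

Two years share a calendar iff Jan 1 falls on the same weekday and both are leap or both are common. 2193: Jan 1 is Tuesday, common year.
2194: Jan 1 Wednesday, common
2195: Jan 1 Thursday, common
2196: Jan 1 Friday, leap
2197: Jan 1 Sunday, common
2198: Jan 1 Monday, common
2199: Jan 1 Tuesday, common
2199 matches on both conditions.

2199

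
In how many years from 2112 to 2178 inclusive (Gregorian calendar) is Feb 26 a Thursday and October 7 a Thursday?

2

Check each year's weekday for Feb 26 and October 7:
  2112: Fri/Fri  2113: Sun/Sat  2114: Mon/Sun  2115: Tue/Mon  2116: Wed/Wed  2117: Fri/Thu  2118: Sat/Fri  2119: Sun/Sat  2120: Mon/Mon  2121: Wed/Tue  2122: Thu/Wed  2123: Fri/Thu  2124: Sat/Sat  2125: Mon/Sun  …(39 more)…  2165: Tue/Mon  2166: Wed/Tue  2167: Thu/Wed  2168: Fri/Fri  2169: Sun/Sat  2170: Mon/Sun  2171: Tue/Mon  2172: Wed/Wed  2173: Fri/Thu  2174: Sat/Fri  2175: Sun/Sat  2176: Mon/Mon  2177: Wed/Tue  2178: Thu/Wed
Both conditions hold in: 2128, 2156 — 2.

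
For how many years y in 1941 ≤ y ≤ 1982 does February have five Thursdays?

February has 28 days (29 in leap years); it has five Thursdays when Thursday falls among the first (month-length − 28) days — i.e. when February 1 is Thursday in a leap year (never in a common year).
February 1 by year: 1941:Sat 1942:Sun 1943:Mon 1944:Tue 1945:Thu 1946:Fri 1947:Sat 1948:Sun 1949:Tue 1950:Wed 1951:Thu 1952:Fri 1953:Sun 1954:Mon 1955:Tue …(12 more)… 1968:Thu✓ 1969:Sat 1970:Sun 1971:Mon 1972:Tue 1973:Thu 1974:Fri 1975:Sat 1976:Sun 1977:Tue 1978:Wed 1979:Thu 1980:Fri 1981:Sun 1982:Mon
Years with five Thursdays: 1968 → 1.

1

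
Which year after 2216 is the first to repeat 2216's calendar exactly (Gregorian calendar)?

2244

Two years share a calendar iff Jan 1 falls on the same weekday and both are leap or both are common. 2216: Jan 1 is Monday, leap year.
2217: Jan 1 Wednesday, common
2218: Jan 1 Thursday, common
2219: Jan 1 Friday, common
2220: Jan 1 Saturday, leap
2221: Jan 1 Monday, common
2222: Jan 1 Tuesday, common
2223: Jan 1 Wednesday, common
2224: Jan 1 Thursday, leap
2225: Jan 1 Saturday, common
2226: Jan 1 Sunday, common
2227: Jan 1 Monday, common
2228: Jan 1 Tuesday, leap
2229: Jan 1 Thursday, common
2230: Jan 1 Friday, common
2231: Jan 1 Saturday, common
2232: Jan 1 Sunday, leap
2233: Jan 1 Tuesday, common
2234: Jan 1 Wednesday, common
2235: Jan 1 Thursday, common
2236: Jan 1 Friday, leap
2237: Jan 1 Sunday, common
2238: Jan 1 Monday, common
2239: Jan 1 Tuesday, common
2240: Jan 1 Wednesday, leap
2241: Jan 1 Friday, common
2242: Jan 1 Saturday, common
2243: Jan 1 Sunday, common
2244: Jan 1 Monday, leap
2244 matches on both conditions.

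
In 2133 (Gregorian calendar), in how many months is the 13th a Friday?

Check the 13th of each month of 2133: Jan 13: Tue, Feb 13: Fri, Mar 13: Fri, Apr 13: Mon, May 13: Wed, Jun 13: Sat, Jul 13: Mon, Aug 13: Thu, Sep 13: Sun, Oct 13: Tue, Nov 13: Fri, Dec 13: Sun.
Friday occurs in February, March, November — 3 months.

3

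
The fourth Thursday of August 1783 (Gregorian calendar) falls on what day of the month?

August 1, 1783 is a Friday, so the first Thursday is the 7th.
The fourth Thursday is 7 + 21 = 28.

28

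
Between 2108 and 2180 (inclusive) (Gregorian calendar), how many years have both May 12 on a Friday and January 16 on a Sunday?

Check each year's weekday for May 12 and January 16:
  2108: Sat/Mon  2109: Sun/Wed  2110: Mon/Thu  2111: Tue/Fri  2112: Thu/Sat  2113: Fri/Mon  2114: Sat/Tue  2115: Sun/Wed  2116: Tue/Thu  2117: Wed/Sat  2118: Thu/Sun  2119: Fri/Mon  2120: Sun/Tue  2121: Mon/Thu  …(45 more)…  2167: Tue/Fri  2168: Thu/Sat  2169: Fri/Mon  2170: Sat/Tue  2171: Sun/Wed  2172: Tue/Thu  2173: Wed/Sat  2174: Thu/Sun  2175: Fri/Mon  2176: Sun/Tue  2177: Mon/Thu  2178: Tue/Fri  2179: Wed/Sat  2180: Fri/Sun ✓
Both conditions hold in: 2124, 2152, 2180 — 3.

3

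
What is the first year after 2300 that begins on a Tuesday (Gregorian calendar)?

2301

Jan 1 advances by 2 weekdays after a leap year and by 1 after a common year.
2300: Jan 1 is Monday.
2301: Tuesday
2301 begins on a Tuesday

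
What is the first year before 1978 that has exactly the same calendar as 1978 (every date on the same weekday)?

Two years share a calendar iff Jan 1 falls on the same weekday and both are leap or both are common. 1978: Jan 1 is Sunday, common year.
1977: Jan 1 Saturday, common
1976: Jan 1 Thursday, leap
1975: Jan 1 Wednesday, common
1974: Jan 1 Tuesday, common
1973: Jan 1 Monday, common
1972: Jan 1 Saturday, leap
1971: Jan 1 Friday, common
1970: Jan 1 Thursday, common
1969: Jan 1 Wednesday, common
1968: Jan 1 Monday, leap
1967: Jan 1 Sunday, common
1967 matches on both conditions.

1967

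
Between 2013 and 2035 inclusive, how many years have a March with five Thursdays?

10

March has 31 days; it has five Thursdays when Thursday falls among the first (month-length − 28) days — i.e. when March 1 is one of Thursday/Wednesday/Tuesday.
March 1 by year: 2013:Fri 2014:Sat 2015:Sun 2016:Tue✓ 2017:Wed✓ 2018:Thu✓ 2019:Fri 2020:Sun 2021:Mon 2022:Tue✓ 2023:Wed✓ 2024:Fri 2025:Sat 2026:Sun 2027:Mon 2028:Wed✓ 2029:Thu✓ 2030:Fri 2031:Sat 2032:Mon 2033:Tue✓ 2034:Wed✓ 2035:Thu✓
Years with five Thursdays: 2016, 2017, 2018, 2022, 2023, 2028, 2029, 2033, 2034, 2035 → 10.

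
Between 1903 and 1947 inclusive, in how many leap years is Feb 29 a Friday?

1

Leap years in 1903–1947: 11 of them.
Feb 29 weekday advances by 5 (mod 7) from one leap year to the next four years later (or differs when a century non-leap intervenes).
Leap-day weekdays: 1904:Mon 1908:Sat 1912:Thu 1916:Tue 1920:Sun 1924:Fri✓ 1928:Wed 1932:Mon 1936:Sat 1940:Thu 1944:Tue
Friday: 1924 → 1.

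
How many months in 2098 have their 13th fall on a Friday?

1

Check the 13th of each month of 2098: Jan 13: Mon, Feb 13: Thu, Mar 13: Thu, Apr 13: Sun, May 13: Tue, Jun 13: Fri, Jul 13: Sun, Aug 13: Wed, Sep 13: Sat, Oct 13: Mon, Nov 13: Thu, Dec 13: Sat.
Friday occurs in June — 1 month.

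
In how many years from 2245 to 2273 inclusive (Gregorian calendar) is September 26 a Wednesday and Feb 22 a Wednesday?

1

Check each year's weekday for September 26 and Feb 22:
  2245: Fri/Sat  2246: Sat/Sun  2247: Sun/Mon  2248: Tue/Tue  2249: Wed/Thu  2250: Thu/Fri  2251: Fri/Sat  2252: Sun/Sun  2253: Mon/Tue  2254: Tue/Wed  2255: Wed/Thu  2256: Fri/Fri  2257: Sat/Sun  2258: Sun/Mon  2259: Mon/Tue  2260: Wed/Wed ✓  2261: Thu/Fri  2262: Fri/Sat  2263: Sat/Sun  2264: Mon/Mon  2265: Tue/Wed  2266: Wed/Thu  2267: Thu/Fri  2268: Sat/Sat  2269: Sun/Mon  2270: Mon/Tue  2271: Tue/Wed  2272: Thu/Thu  2273: Fri/Sat
Both conditions hold in: 2260 — 1.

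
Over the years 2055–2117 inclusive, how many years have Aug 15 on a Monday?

9

Track Aug 15's weekday year by year (advancing +1, or +2 across a Feb 29):
  2055: Sun  2056: Tue (+2)  2057: Wed (+1)  2058: Thu (+1)  2059: Fri (+1)
  2060: Sun (+2)  2061: Mon (+1) ✓  2062: Tue (+1)  2063: Wed (+1)  2064: Fri (+2)
  2065: Sat (+1)  2066: Sun (+1)  2067: Mon (+1) ✓  2068: Wed (+2)  … (35 more years) …
  2104: Fri (+2)  2105: Sat (+1)  2106: Sun (+1)  2107: Mon (+1) ✓  2108: Wed (+2)
  2109: Thu (+1)  2110: Fri (+1)  2111: Sat (+1)  2112: Mon (+2) ✓  2113: Tue (+1)
  2114: Wed (+1)  2115: Thu (+1)  2116: Sat (+2)  2117: Sun (+1)
Monday years: 2061, 2067, 2072, 2078, 2089, 2095, 2101, 2107, 2112 — 9 in total.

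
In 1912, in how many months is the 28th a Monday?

Check the 28th of each month of 1912: Jan 28: Sun, Feb 28: Wed, Mar 28: Thu, Apr 28: Sun, May 28: Tue, Jun 28: Fri, Jul 28: Sun, Aug 28: Wed, Sep 28: Sat, Oct 28: Mon, Nov 28: Thu, Dec 28: Sat.
Monday occurs in October — 1 month.

1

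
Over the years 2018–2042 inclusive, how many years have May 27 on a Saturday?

3

Track May 27's weekday year by year (advancing +1, or +2 across a Feb 29):
  2018: Sun  2019: Mon (+1)  2020: Wed (+2)  2021: Thu (+1)  2022: Fri (+1)
  2023: Sat (+1) ✓  2024: Mon (+2)  2025: Tue (+1)  2026: Wed (+1)  2027: Thu (+1)
  2028: Sat (+2) ✓  2029: Sun (+1)  2030: Mon (+1)  2031: Tue (+1)  2032: Thu (+2)
  2033: Fri (+1)  2034: Sat (+1) ✓  2035: Sun (+1)  2036: Tue (+2)  2037: Wed (+1)
  2038: Thu (+1)  2039: Fri (+1)  2040: Sun (+2)  2041: Mon (+1)  2042: Tue (+1)
Saturday years: 2023, 2028, 2034 — 3 in total.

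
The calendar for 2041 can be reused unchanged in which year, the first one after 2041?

Two years share a calendar iff Jan 1 falls on the same weekday and both are leap or both are common. 2041: Jan 1 is Tuesday, common year.
2042: Jan 1 Wednesday, common
2043: Jan 1 Thursday, common
2044: Jan 1 Friday, leap
2045: Jan 1 Sunday, common
2046: Jan 1 Monday, common
2047: Jan 1 Tuesday, common
2047 matches on both conditions.

2047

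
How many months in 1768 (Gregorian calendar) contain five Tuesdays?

A month of length L has five Tuesdays iff its first Tuesday is on day ≤ L−28 (so day 1–3 in a 31-day month, 1–2 in a 30-day month, day 1 in a leap February).
Checking each month of 1768: Jan starts Fri (31d); Feb starts Mon (29d); Mar starts Tue (31d) ✓; Apr starts Fri (30d); May starts Sun (31d) ✓; Jun starts Wed (30d); Jul starts Fri (31d); Aug starts Mon (31d) ✓; Sep starts Thu (30d); Oct starts Sat (31d); Nov starts Tue (30d) ✓; Dec starts Thu (31d).
Five-Tuesday months: March, May, August, November → 4.

4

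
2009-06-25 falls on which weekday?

January 1, 2009 is a Thursday.
June 25 is day 176 of the year, i.e. 175 days after Jan 1.
175 mod 7 = 0, so advance 0 weekdays from Thursday: Thursday.

Thursday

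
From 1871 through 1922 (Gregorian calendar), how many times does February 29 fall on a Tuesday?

Leap years in 1871–1922: 12 of them.
Feb 29 weekday advances by 5 (mod 7) from one leap year to the next four years later (or differs when a century non-leap intervenes).
Leap-day weekdays: 1872:Thu 1876:Tue✓ 1880:Sun 1884:Fri 1888:Wed 1892:Mon 1896:Sat 1904:Mon 1908:Sat 1912:Thu 1916:Tue✓ 1920:Sun
Tuesday: 1876, 1916 → 2.

2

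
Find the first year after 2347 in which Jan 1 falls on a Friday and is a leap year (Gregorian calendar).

2360

Jan 1 advances by 2 weekdays after a leap year and by 1 after a common year.
2347: Jan 1 is Wednesday.
2348: Thursday (leap)
2349: Saturday
2350: Sunday
2351: Monday
2352: Tuesday (leap)
2353: Thursday
2354: Friday
2355: Saturday
2356: Sunday (leap)
2357: Tuesday
2358: Wednesday
2359: Thursday
2360: Friday (leap)
2360 begins on a Friday and is a leap year.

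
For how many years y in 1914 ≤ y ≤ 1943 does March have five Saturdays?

March has 31 days; it has five Saturdays when Saturday falls among the first (month-length − 28) days — i.e. when March 1 is one of Saturday/Friday/Thursday.
March 1 by year: 1914:Sun 1915:Mon 1916:Wed 1917:Thu✓ 1918:Fri✓ 1919:Sat✓ 1920:Mon 1921:Tue 1922:Wed 1923:Thu✓ 1924:Sat✓ 1925:Sun 1926:Mon 1927:Tue 1928:Thu✓ 1929:Fri✓ 1930:Sat✓ 1931:Sun 1932:Tue 1933:Wed 1934:Thu✓ 1935:Fri✓ 1936:Sun 1937:Mon 1938:Tue 1939:Wed 1940:Fri✓ 1941:Sat✓ 1942:Sun 1943:Mon
Years with five Saturdays: 1917, 1918, 1919, 1923, 1924, 1928, 1929, 1930, 1934, 1935, 1940, 1941 → 12.

12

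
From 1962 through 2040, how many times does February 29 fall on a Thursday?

Leap years in 1962–2040: 20 of them.
Feb 29 weekday advances by 5 (mod 7) from one leap year to the next four years later (or differs when a century non-leap intervenes).
Leap-day weekdays: 1964:Sat 1968:Thu✓ 1972:Tue 1976:Sun 1980:Fri 1984:Wed 1988:Mon 1992:Sat 1996:Thu✓ 2000:Tue 2004:Sun 2008:Fri 2012:Wed 2016:Mon 2020:Sat 2024:Thu✓ 2028:Tue 2032:Sun 2036:Fri 2040:Wed
Thursday: 1968, 1996, 2024 → 3.

3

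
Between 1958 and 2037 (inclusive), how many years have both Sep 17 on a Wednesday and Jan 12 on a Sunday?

Check each year's weekday for Sep 17 and Jan 12:
  1958: Wed/Sun ✓  1959: Thu/Mon  1960: Sat/Tue  1961: Sun/Thu  1962: Mon/Fri  1963: Tue/Sat  1964: Thu/Sun  1965: Fri/Tue  1966: Sat/Wed  1967: Sun/Thu  1968: Tue/Fri  1969: Wed/Sun ✓  1970: Thu/Mon  1971: Fri/Tue  …(52 more)…  2024: Tue/Fri  2025: Wed/Sun ✓  2026: Thu/Mon  2027: Fri/Tue  2028: Sun/Wed  2029: Mon/Fri  2030: Tue/Sat  2031: Wed/Sun ✓  2032: Fri/Mon  2033: Sat/Wed  2034: Sun/Thu  2035: Mon/Fri  2036: Wed/Sat  2037: Thu/Mon
Both conditions hold in: 1958, 1969, 1975, 1986, 1997, 2003, 2014, 2025, 2031 — 9.

9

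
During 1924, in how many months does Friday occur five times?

A month of length L has five Fridays iff its first Friday is on day ≤ L−28 (so day 1–3 in a 31-day month, 1–2 in a 30-day month, day 1 in a leap February).
Checking each month of 1924: Jan starts Tue (31d); Feb starts Fri (29d) ✓; Mar starts Sat (31d); Apr starts Tue (30d); May starts Thu (31d) ✓; Jun starts Sun (30d); Jul starts Tue (31d); Aug starts Fri (31d) ✓; Sep starts Mon (30d); Oct starts Wed (31d) ✓; Nov starts Sat (30d); Dec starts Mon (31d).
Five-Friday months: February, May, August, October → 4.

4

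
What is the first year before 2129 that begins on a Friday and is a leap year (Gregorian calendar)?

2112

Jan 1 advances by 2 weekdays after a leap year and by 1 after a common year.
2129: Jan 1 is Saturday.
2128: Thursday (leap)
2127: Wednesday
2126: Tuesday
2125: Monday
2124: Saturday (leap)
2123: Friday
2122: Thursday
2121: Wednesday
2120: Monday (leap)
2119: Sunday
2118: Saturday
2117: Friday
2116: Wednesday (leap)
2115: Tuesday
2114: Monday
2113: Sunday
2112: Friday (leap)
2112 begins on a Friday and is a leap year.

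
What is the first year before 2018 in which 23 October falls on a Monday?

2017

From one year to the next, a fixed date's weekday advances by 1, or by 2 when a Feb 29 lies between the two dates.
2018: October 23 is Tuesday.
2017: Monday (−1)
23 October falls on a Monday in 2017.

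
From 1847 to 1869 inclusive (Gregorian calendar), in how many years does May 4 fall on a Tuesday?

4

Track May 4's weekday year by year (advancing +1, or +2 across a Feb 29):
  1847: Tue ✓  1848: Thu (+2)  1849: Fri (+1)  1850: Sat (+1)  1851: Sun (+1)
  1852: Tue (+2) ✓  1853: Wed (+1)  1854: Thu (+1)  1855: Fri (+1)  1856: Sun (+2)
  1857: Mon (+1)  1858: Tue (+1) ✓  1859: Wed (+1)  1860: Fri (+2)  1861: Sat (+1)
  1862: Sun (+1)  1863: Mon (+1)  1864: Wed (+2)  1865: Thu (+1)  1866: Fri (+1)
  1867: Sat (+1)  1868: Mon (+2)  1869: Tue (+1) ✓
Tuesday years: 1847, 1852, 1858, 1869 — 4 in total.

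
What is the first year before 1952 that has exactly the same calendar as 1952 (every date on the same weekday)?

1924

Two years share a calendar iff Jan 1 falls on the same weekday and both are leap or both are common. 1952: Jan 1 is Tuesday, leap year.
1951: Jan 1 Monday, common
1950: Jan 1 Sunday, common
1949: Jan 1 Saturday, common
1948: Jan 1 Thursday, leap
1947: Jan 1 Wednesday, common
1946: Jan 1 Tuesday, common
1945: Jan 1 Monday, common
1944: Jan 1 Saturday, leap
1943: Jan 1 Friday, common
1942: Jan 1 Thursday, common
1941: Jan 1 Wednesday, common
1940: Jan 1 Monday, leap
1939: Jan 1 Sunday, common
1938: Jan 1 Saturday, common
1937: Jan 1 Friday, common
1936: Jan 1 Wednesday, leap
1935: Jan 1 Tuesday, common
1934: Jan 1 Monday, common
1933: Jan 1 Sunday, common
1932: Jan 1 Friday, leap
1931: Jan 1 Thursday, common
1930: Jan 1 Wednesday, common
1929: Jan 1 Tuesday, common
1928: Jan 1 Sunday, leap
1927: Jan 1 Saturday, common
1926: Jan 1 Friday, common
1925: Jan 1 Thursday, common
1924: Jan 1 Tuesday, leap
1924 matches on both conditions.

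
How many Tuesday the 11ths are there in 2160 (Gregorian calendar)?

Check the 11th of each month of 2160: Jan 11: Fri, Feb 11: Mon, Mar 11: Tue, Apr 11: Fri, May 11: Sun, Jun 11: Wed, Jul 11: Fri, Aug 11: Mon, Sep 11: Thu, Oct 11: Sat, Nov 11: Tue, Dec 11: Thu.
Tuesday occurs in March, November — 2 months.

2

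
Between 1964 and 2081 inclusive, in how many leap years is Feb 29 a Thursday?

5

Leap years in 1964–2081: 30 of them.
Feb 29 weekday advances by 5 (mod 7) from one leap year to the next four years later (or differs when a century non-leap intervenes).
Leap-day weekdays: 1964:Sat 1968:Thu✓ 1972:Tue 1976:Sun 1980:Fri 1984:Wed 1988:Mon 1992:Sat 1996:Thu✓ 2000:Tue 2004:Sun 2008:Fri 2012:Wed …(4 more)… 2032:Sun 2036:Fri 2040:Wed 2044:Mon 2048:Sat 2052:Thu✓ 2056:Tue 2060:Sun 2064:Fri 2068:Wed 2072:Mon 2076:Sat 2080:Thu✓
Thursday: 1968, 1996, 2024, 2052, 2080 → 5.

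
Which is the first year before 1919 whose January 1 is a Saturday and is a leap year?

Jan 1 advances by 2 weekdays after a leap year and by 1 after a common year.
1919: Jan 1 is Wednesday.
1918: Tuesday
1917: Monday
1916: Saturday (leap)
1916 begins on a Saturday and is a leap year.

1916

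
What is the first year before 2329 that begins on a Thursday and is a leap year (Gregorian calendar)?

Jan 1 advances by 2 weekdays after a leap year and by 1 after a common year.
2329: Jan 1 is Tuesday.
2328: Sunday (leap)
2327: Saturday
2326: Friday
2325: Thursday
2324: Tuesday (leap)
2323: Monday
2322: Sunday
2321: Saturday
2320: Thursday (leap)
2320 begins on a Thursday and is a leap year.

2320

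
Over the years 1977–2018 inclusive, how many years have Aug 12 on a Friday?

7

Track Aug 12's weekday year by year (advancing +1, or +2 across a Feb 29):
  1977: Fri ✓  1978: Sat (+1)  1979: Sun (+1)  1980: Tue (+2)  1981: Wed (+1)
  1982: Thu (+1)  1983: Fri (+1) ✓  1984: Sun (+2)  1985: Mon (+1)  1986: Tue (+1)
  1987: Wed (+1)  1988: Fri (+2) ✓  1989: Sat (+1)  1990: Sun (+1)  … (14 more years) …
  2005: Fri (+1) ✓  2006: Sat (+1)  2007: Sun (+1)  2008: Tue (+2)  2009: Wed (+1)
  2010: Thu (+1)  2011: Fri (+1) ✓  2012: Sun (+2)  2013: Mon (+1)  2014: Tue (+1)
  2015: Wed (+1)  2016: Fri (+2) ✓  2017: Sat (+1)  2018: Sun (+1)
Friday years: 1977, 1983, 1988, 1994, 2005, 2011, 2016 — 7 in total.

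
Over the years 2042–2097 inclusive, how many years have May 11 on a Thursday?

8

Track May 11's weekday year by year (advancing +1, or +2 across a Feb 29):
  2042: Sun  2043: Mon (+1)  2044: Wed (+2)  2045: Thu (+1) ✓  2046: Fri (+1)
  2047: Sat (+1)  2048: Mon (+2)  2049: Tue (+1)  2050: Wed (+1)  2051: Thu (+1) ✓
  2052: Sat (+2)  2053: Sun (+1)  2054: Mon (+1)  2055: Tue (+1)  … (28 more years) …
  2084: Thu (+2) ✓  2085: Fri (+1)  2086: Sat (+1)  2087: Sun (+1)  2088: Tue (+2)
  2089: Wed (+1)  2090: Thu (+1) ✓  2091: Fri (+1)  2092: Sun (+2)  2093: Mon (+1)
  2094: Tue (+1)  2095: Wed (+1)  2096: Fri (+2)  2097: Sat (+1)
Thursday years: 2045, 2051, 2056, 2062, 2073, 2079, 2084, 2090 — 8 in total.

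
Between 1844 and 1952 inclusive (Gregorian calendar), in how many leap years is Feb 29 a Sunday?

Leap years in 1844–1952: 27 of them.
Feb 29 weekday advances by 5 (mod 7) from one leap year to the next four years later (or differs when a century non-leap intervenes).
Leap-day weekdays: 1844:Thu 1848:Tue 1852:Sun✓ 1856:Fri 1860:Wed 1864:Mon 1868:Sat 1872:Thu 1876:Tue 1880:Sun✓ 1884:Fri 1888:Wed 1892:Mon 1896:Sat 1904:Mon 1908:Sat 1912:Thu 1916:Tue 1920:Sun✓ 1924:Fri 1928:Wed 1932:Mon 1936:Sat 1940:Thu 1944:Tue 1948:Sun✓ 1952:Fri
Sunday: 1852, 1880, 1920, 1948 → 4.

4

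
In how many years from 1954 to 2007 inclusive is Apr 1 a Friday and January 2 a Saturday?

2

Check each year's weekday for Apr 1 and January 2:
  1954: Thu/Sat  1955: Fri/Sun  1956: Sun/Mon  1957: Mon/Wed  1958: Tue/Thu  1959: Wed/Fri  1960: Fri/Sat ✓  1961: Sat/Mon  1962: Sun/Tue  1963: Mon/Wed  1964: Wed/Thu  1965: Thu/Sat  1966: Fri/Sun  1967: Sat/Mon  …(26 more)…  1994: Fri/Sun  1995: Sat/Mon  1996: Mon/Tue  1997: Tue/Thu  1998: Wed/Fri  1999: Thu/Sat  2000: Sat/Sun  2001: Sun/Tue  2002: Mon/Wed  2003: Tue/Thu  2004: Thu/Fri  2005: Fri/Sun  2006: Sat/Mon  2007: Sun/Tue
Both conditions hold in: 1960, 1988 — 2.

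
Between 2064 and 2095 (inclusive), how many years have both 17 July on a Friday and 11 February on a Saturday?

0

Check each year's weekday for 17 July and 11 February:
  2064: Thu/Mon  2065: Fri/Wed  2066: Sat/Thu  2067: Sun/Fri  2068: Tue/Sat  2069: Wed/Mon  2070: Thu/Tue  2071: Fri/Wed  2072: Sun/Thu  2073: Mon/Sat  2074: Tue/Sun  2075: Wed/Mon  2076: Fri/Tue  2077: Sat/Thu  …(4 more)…  2082: Fri/Wed  2083: Sat/Thu  2084: Mon/Fri  2085: Tue/Sun  2086: Wed/Mon  2087: Thu/Tue  2088: Sat/Wed  2089: Sun/Fri  2090: Mon/Sat  2091: Tue/Sun  2092: Thu/Mon  2093: Fri/Wed  2094: Sat/Thu  2095: Sun/Fri
Both conditions hold in: no year — 0.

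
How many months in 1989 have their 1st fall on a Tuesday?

Check the 1st of each month of 1989: Jan 1: Sun, Feb 1: Wed, Mar 1: Wed, Apr 1: Sat, May 1: Mon, Jun 1: Thu, Jul 1: Sat, Aug 1: Tue, Sep 1: Fri, Oct 1: Sun, Nov 1: Wed, Dec 1: Fri.
Tuesday occurs in August — 1 month.

1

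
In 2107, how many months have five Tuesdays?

4

A month of length L has five Tuesdays iff its first Tuesday is on day ≤ L−28 (so day 1–3 in a 31-day month, 1–2 in a 30-day month, day 1 in a leap February).
Checking each month of 2107: Jan starts Sat (31d); Feb starts Tue (28d); Mar starts Tue (31d) ✓; Apr starts Fri (30d); May starts Sun (31d) ✓; Jun starts Wed (30d); Jul starts Fri (31d); Aug starts Mon (31d) ✓; Sep starts Thu (30d); Oct starts Sat (31d); Nov starts Tue (30d) ✓; Dec starts Thu (31d).
Five-Tuesday months: March, May, August, November → 4.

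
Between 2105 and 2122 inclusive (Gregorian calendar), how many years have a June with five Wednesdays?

June has 30 days; it has five Wednesdays when Wednesday falls among the first (month-length − 28) days — i.e. when June 1 is one of Wednesday/Tuesday.
June 1 by year: 2105:Mon 2106:Tue✓ 2107:Wed✓ 2108:Fri 2109:Sat 2110:Sun 2111:Mon 2112:Wed✓ 2113:Thu 2114:Fri 2115:Sat 2116:Mon 2117:Tue✓ 2118:Wed✓ 2119:Thu 2120:Sat 2121:Sun 2122:Mon
Years with five Wednesdays: 2106, 2107, 2112, 2117, 2118 → 5.

5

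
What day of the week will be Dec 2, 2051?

January 1, 2051 is a Sunday.
December 2 is day 336 of the year, i.e. 335 days after Jan 1.
335 mod 7 = 6, so advance 6 weekdays from Sunday: Saturday.

Saturday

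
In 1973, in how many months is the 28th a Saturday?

Check the 28th of each month of 1973: Jan 28: Sun, Feb 28: Wed, Mar 28: Wed, Apr 28: Sat, May 28: Mon, Jun 28: Thu, Jul 28: Sat, Aug 28: Tue, Sep 28: Fri, Oct 28: Sun, Nov 28: Wed, Dec 28: Fri.
Saturday occurs in April, July — 2 months.

2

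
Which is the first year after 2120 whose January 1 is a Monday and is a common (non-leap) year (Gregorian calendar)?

Jan 1 advances by 2 weekdays after a leap year and by 1 after a common year.
2120: Jan 1 is Monday (leap).
2121: Wednesday
2122: Thursday
2123: Friday
2124: Saturday (leap)
2125: Monday
2125 begins on a Monday and is a common year.

2125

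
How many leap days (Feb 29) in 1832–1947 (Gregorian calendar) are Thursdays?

Leap years in 1832–1947: 28 of them.
Feb 29 weekday advances by 5 (mod 7) from one leap year to the next four years later (or differs when a century non-leap intervenes).
Leap-day weekdays: 1832:Wed 1836:Mon 1840:Sat 1844:Thu✓ 1848:Tue 1852:Sun 1856:Fri 1860:Wed 1864:Mon 1868:Sat 1872:Thu✓ 1876:Tue 1880:Sun 1884:Fri 1888:Wed 1892:Mon 1896:Sat 1904:Mon 1908:Sat 1912:Thu✓ 1916:Tue 1920:Sun 1924:Fri 1928:Wed 1932:Mon 1936:Sat 1940:Thu✓ 1944:Tue
Thursday: 1844, 1872, 1912, 1940 → 4.

4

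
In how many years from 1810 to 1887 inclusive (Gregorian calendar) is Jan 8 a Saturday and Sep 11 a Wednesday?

Check each year's weekday for Jan 8 and Sep 11:
  1810: Mon/Tue  1811: Tue/Wed  1812: Wed/Fri  1813: Fri/Sat  1814: Sat/Sun  1815: Sun/Mon  1816: Mon/Wed  1817: Wed/Thu  1818: Thu/Fri  1819: Fri/Sat  1820: Sat/Mon  1821: Mon/Tue  1822: Tue/Wed  1823: Wed/Thu  …(50 more)…  1874: Thu/Fri  1875: Fri/Sat  1876: Sat/Mon  1877: Mon/Tue  1878: Tue/Wed  1879: Wed/Thu  1880: Thu/Sat  1881: Sat/Sun  1882: Sun/Mon  1883: Mon/Tue  1884: Tue/Thu  1885: Thu/Fri  1886: Fri/Sat  1887: Sat/Sun
Both conditions hold in: no year — 0.

0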